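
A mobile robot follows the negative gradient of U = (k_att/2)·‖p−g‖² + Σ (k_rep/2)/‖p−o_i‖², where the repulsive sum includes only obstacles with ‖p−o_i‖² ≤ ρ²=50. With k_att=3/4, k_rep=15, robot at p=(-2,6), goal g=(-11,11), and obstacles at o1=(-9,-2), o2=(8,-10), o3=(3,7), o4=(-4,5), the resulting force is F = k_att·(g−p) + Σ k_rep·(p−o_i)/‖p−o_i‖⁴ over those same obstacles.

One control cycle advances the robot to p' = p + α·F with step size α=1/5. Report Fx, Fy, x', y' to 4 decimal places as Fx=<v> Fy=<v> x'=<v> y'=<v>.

Fx=-5.6609 Fy=4.3278 x'=-3.1322 y'=6.8656

F_att = 3/4·(g−p) = 3/4·(-9,5) = (-6.7500,3.7500)
o1: d²=113 > ρ²=50 → inactive
o2: d²=356 > ρ²=50 → inactive
o3: d²=26 ≤ ρ²=50; F_rep = 15·(-5,-1)/26² = (-0.1109,-0.0222)
o4: d²=5 ≤ ρ²=50; F_rep = 15·(2,1)/5² = (1.2000,0.6000)
F = F_att + ΣF_rep = (-5.6609,4.3278)
p' = p + 1/5·F = (-3.1322,6.8656)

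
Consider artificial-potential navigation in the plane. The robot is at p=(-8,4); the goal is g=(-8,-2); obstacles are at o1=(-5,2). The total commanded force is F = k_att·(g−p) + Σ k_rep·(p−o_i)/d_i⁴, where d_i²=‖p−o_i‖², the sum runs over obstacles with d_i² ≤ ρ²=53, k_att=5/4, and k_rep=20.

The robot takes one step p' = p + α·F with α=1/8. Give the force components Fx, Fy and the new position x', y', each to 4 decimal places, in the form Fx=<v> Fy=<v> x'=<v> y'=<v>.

Fx=-0.3550 Fy=-7.2633 x'=-8.0444 y'=3.0921

F_att = 5/4·(g−p) = 5/4·(0,-6) = (0.0000,-7.5000)
o1: d²=13 ≤ ρ²=53; F_rep = 20·(-3,2)/13² = (-0.3550,0.2367)
F = F_att + ΣF_rep = (-0.3550,-7.2633)
p' = p + 1/8·F = (-8.0444,3.0921)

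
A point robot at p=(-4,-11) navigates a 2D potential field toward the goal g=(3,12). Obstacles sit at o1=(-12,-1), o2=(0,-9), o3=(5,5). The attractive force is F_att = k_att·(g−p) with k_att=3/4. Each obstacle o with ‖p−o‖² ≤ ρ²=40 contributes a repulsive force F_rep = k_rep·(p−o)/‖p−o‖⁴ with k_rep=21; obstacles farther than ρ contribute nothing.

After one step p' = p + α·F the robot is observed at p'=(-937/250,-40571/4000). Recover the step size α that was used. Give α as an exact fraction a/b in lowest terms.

α = 1/20

F_att = 3/4·(g−p) = 3/4·(7,23) = (5.2500,17.2500)
o1: d²=164 > ρ²=40 → inactive
o2: d²=20 ≤ ρ²=40; F_rep = 21·(-4,-2)/20² = (-0.2100,-0.1050)
o3: d²=337 > ρ²=40 → inactive
F = F_att + ΣF_rep = (5.0400,17.1450)
Δp = p'−p = (0.2520,0.8572); α = Δx/Fx = (63/250) / (126/25) = 1/20
check: Δy/Fy = (3429/4000) / (3429/200) = 1/20 ✓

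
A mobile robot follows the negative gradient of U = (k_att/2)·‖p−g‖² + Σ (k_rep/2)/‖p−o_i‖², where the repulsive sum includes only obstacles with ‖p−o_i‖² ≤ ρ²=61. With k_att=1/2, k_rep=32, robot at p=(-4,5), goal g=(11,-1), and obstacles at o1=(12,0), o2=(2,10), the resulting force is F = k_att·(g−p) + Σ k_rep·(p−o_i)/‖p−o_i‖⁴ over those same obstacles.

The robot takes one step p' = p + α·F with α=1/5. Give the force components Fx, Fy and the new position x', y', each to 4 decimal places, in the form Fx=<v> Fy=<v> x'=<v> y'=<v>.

Fx=7.4484 Fy=-3.0430 x'=-2.5103 y'=4.3914

F_att = 1/2·(g−p) = 1/2·(15,-6) = (7.5000,-3.0000)
o1: d²=281 > ρ²=61 → inactive
o2: d²=61 ≤ ρ²=61; F_rep = 32·(-6,-5)/61² = (-0.0516,-0.0430)
F = F_att + ΣF_rep = (7.4484,-3.0430)
p' = p + 1/5·F = (-2.5103,4.3914)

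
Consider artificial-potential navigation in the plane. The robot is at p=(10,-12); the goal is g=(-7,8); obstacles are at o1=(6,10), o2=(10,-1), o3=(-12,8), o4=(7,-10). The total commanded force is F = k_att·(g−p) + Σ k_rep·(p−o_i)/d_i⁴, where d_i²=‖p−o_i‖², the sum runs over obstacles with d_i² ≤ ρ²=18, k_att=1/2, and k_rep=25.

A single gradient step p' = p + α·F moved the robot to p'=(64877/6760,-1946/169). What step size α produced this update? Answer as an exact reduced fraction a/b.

α = 1/20

F_att = 1/2·(g−p) = 1/2·(-17,20) = (-8.5000,10.0000)
o1: d²=500 > ρ²=18 → inactive
o2: d²=121 > ρ²=18 → inactive
o3: d²=884 > ρ²=18 → inactive
o4: d²=13 ≤ ρ²=18; F_rep = 25·(3,-2)/13² = (0.4438,-0.2959)
F = F_att + ΣF_rep = (-8.0562,9.7041)
Δp = p'−p = (-0.4028,0.4852); α = Δx/Fx = (-2723/6760) / (-2723/338) = 1/20
check: Δy/Fy = (82/169) / (1640/169) = 1/20 ✓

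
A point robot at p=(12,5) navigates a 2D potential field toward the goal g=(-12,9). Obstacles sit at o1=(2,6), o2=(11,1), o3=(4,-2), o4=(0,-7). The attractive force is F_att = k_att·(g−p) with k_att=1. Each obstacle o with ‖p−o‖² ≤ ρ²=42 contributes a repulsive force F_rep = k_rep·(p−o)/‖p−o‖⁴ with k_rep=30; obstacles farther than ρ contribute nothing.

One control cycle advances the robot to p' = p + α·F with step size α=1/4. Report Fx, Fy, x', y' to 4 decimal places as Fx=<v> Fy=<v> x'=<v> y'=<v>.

Fx=-23.8962 Fy=4.4152 x'=6.0260 y'=6.1038

F_att = 1·(g−p) = 1·(-24,4) = (-24.0000,4.0000)
o1: d²=101 > ρ²=42 → inactive
o2: d²=17 ≤ ρ²=42; F_rep = 30·(1,4)/17² = (0.1038,0.4152)
o3: d²=113 > ρ²=42 → inactive
o4: d²=288 > ρ²=42 → inactive
F = F_att + ΣF_rep = (-23.8962,4.4152)
p' = p + 1/4·F = (6.0260,6.1038)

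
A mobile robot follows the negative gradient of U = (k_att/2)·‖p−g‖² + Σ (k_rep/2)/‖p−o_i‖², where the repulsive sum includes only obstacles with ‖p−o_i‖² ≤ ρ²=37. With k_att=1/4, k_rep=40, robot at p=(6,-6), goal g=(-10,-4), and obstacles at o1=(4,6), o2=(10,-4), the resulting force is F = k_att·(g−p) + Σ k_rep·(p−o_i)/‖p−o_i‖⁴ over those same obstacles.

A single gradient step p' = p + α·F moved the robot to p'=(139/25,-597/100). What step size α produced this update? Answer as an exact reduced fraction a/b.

F_att = 1/4·(g−p) = 1/4·(-16,2) = (-4.0000,0.5000)
o1: d²=148 > ρ²=37 → inactive
o2: d²=20 ≤ ρ²=37; F_rep = 40·(-4,-2)/20² = (-0.4000,-0.2000)
F = F_att + ΣF_rep = (-4.4000,0.3000)
Δp = p'−p = (-0.4400,0.0300); α = Δx/Fx = (-11/25) / (-22/5) = 1/10
check: Δy/Fy = (3/100) / (3/10) = 1/10 ✓

α = 1/10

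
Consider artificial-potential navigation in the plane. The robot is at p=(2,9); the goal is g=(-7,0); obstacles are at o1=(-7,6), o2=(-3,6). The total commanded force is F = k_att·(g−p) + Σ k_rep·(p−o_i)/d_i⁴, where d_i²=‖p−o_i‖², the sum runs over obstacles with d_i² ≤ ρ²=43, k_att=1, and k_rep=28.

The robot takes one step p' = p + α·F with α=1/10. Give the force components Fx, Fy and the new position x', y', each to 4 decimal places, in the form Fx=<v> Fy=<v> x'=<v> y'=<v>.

F_att = 1·(g−p) = 1·(-9,-9) = (-9.0000,-9.0000)
o1: d²=90 > ρ²=43 → inactive
o2: d²=34 ≤ ρ²=43; F_rep = 28·(5,3)/34² = (0.1211,0.0727)
F = F_att + ΣF_rep = (-8.8789,-8.9273)
p' = p + 1/10·F = (1.1121,8.1073)

Fx=-8.8789 Fy=-8.9273 x'=1.1121 y'=8.1073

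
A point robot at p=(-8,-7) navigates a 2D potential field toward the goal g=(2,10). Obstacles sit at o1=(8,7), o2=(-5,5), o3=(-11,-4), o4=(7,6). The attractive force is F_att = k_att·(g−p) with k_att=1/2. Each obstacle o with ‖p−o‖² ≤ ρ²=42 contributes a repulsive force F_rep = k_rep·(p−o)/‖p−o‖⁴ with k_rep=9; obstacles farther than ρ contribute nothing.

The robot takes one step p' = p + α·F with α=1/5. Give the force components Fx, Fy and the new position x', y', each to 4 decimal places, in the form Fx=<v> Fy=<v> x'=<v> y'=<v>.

Fx=5.0833 Fy=8.4167 x'=-6.9833 y'=-5.3167

F_att = 1/2·(g−p) = 1/2·(10,17) = (5.0000,8.5000)
o1: d²=452 > ρ²=42 → inactive
o2: d²=153 > ρ²=42 → inactive
o3: d²=18 ≤ ρ²=42; F_rep = 9·(3,-3)/18² = (0.0833,-0.0833)
o4: d²=394 > ρ²=42 → inactive
F = F_att + ΣF_rep = (5.0833,8.4167)
p' = p + 1/5·F = (-6.9833,-5.3167)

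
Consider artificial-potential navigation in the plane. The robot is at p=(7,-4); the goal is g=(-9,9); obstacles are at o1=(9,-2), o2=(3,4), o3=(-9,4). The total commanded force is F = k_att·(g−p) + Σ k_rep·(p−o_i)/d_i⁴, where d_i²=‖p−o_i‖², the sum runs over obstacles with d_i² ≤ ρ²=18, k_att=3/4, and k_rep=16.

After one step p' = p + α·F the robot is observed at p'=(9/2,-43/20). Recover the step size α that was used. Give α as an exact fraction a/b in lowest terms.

α = 1/5

F_att = 3/4·(g−p) = 3/4·(-16,13) = (-12.0000,9.7500)
o1: d²=8 ≤ ρ²=18; F_rep = 16·(-2,-2)/8² = (-0.5000,-0.5000)
o2: d²=80 > ρ²=18 → inactive
o3: d²=320 > ρ²=18 → inactive
F = F_att + ΣF_rep = (-12.5000,9.2500)
Δp = p'−p = (-2.5000,1.8500); α = Δx/Fx = (-5/2) / (-25/2) = 1/5
check: Δy/Fy = (37/20) / (37/4) = 1/5 ✓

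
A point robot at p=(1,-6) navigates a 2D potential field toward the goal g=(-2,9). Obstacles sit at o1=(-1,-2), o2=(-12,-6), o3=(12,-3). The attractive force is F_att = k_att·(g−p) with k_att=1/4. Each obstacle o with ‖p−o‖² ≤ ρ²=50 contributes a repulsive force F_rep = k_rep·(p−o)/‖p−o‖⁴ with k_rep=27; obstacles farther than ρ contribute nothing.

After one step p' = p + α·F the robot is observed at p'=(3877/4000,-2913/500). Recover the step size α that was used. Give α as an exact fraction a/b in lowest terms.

α = 1/20

F_att = 1/4·(g−p) = 1/4·(-3,15) = (-0.7500,3.7500)
o1: d²=20 ≤ ρ²=50; F_rep = 27·(2,-4)/20² = (0.1350,-0.2700)
o2: d²=169 > ρ²=50 → inactive
o3: d²=130 > ρ²=50 → inactive
F = F_att + ΣF_rep = (-0.6150,3.4800)
Δp = p'−p = (-0.0307,0.1740); α = Δx/Fx = (-123/4000) / (-123/200) = 1/20
check: Δy/Fy = (87/500) / (87/25) = 1/20 ✓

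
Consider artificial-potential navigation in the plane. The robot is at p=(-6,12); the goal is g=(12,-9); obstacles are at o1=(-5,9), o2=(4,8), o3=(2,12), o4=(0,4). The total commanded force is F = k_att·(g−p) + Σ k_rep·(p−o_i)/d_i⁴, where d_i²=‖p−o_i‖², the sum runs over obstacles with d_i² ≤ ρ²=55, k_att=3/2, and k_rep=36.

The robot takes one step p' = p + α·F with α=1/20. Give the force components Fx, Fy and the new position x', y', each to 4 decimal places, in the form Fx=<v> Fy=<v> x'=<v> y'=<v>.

Fx=26.6400 Fy=-30.4200 x'=-4.6680 y'=10.4790

F_att = 3/2·(g−p) = 3/2·(18,-21) = (27.0000,-31.5000)
o1: d²=10 ≤ ρ²=55; F_rep = 36·(-1,3)/10² = (-0.3600,1.0800)
o2: d²=116 > ρ²=55 → inactive
o3: d²=64 > ρ²=55 → inactive
o4: d²=100 > ρ²=55 → inactive
F = F_att + ΣF_rep = (26.6400,-30.4200)
p' = p + 1/20·F = (-4.6680,10.4790)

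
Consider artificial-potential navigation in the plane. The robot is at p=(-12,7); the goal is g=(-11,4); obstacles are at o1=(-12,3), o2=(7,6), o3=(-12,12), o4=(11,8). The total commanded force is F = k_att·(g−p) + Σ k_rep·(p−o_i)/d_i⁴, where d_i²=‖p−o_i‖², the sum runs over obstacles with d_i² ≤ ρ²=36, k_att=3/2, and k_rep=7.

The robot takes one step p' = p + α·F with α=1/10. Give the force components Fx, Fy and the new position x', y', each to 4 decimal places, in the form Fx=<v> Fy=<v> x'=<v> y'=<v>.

F_att = 3/2·(g−p) = 3/2·(1,-3) = (1.5000,-4.5000)
o1: d²=16 ≤ ρ²=36; F_rep = 7·(0,4)/16² = (0.0000,0.1094)
o2: d²=362 > ρ²=36 → inactive
o3: d²=25 ≤ ρ²=36; F_rep = 7·(0,-5)/25² = (0.0000,-0.0560)
o4: d²=530 > ρ²=36 → inactive
F = F_att + ΣF_rep = (1.5000,-4.4466)
p' = p + 1/10·F = (-11.8500,6.5553)

Fx=1.5000 Fy=-4.4466 x'=-11.8500 y'=6.5553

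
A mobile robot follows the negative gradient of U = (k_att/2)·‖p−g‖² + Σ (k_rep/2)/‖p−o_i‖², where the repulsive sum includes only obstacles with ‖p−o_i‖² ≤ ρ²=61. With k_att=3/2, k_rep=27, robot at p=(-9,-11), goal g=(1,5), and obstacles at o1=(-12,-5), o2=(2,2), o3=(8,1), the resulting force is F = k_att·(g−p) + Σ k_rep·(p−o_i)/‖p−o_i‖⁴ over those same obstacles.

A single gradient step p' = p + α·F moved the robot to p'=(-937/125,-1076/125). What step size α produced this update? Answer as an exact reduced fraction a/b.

F_att = 3/2·(g−p) = 3/2·(10,16) = (15.0000,24.0000)
o1: d²=45 ≤ ρ²=61; F_rep = 27·(3,-6)/45² = (0.0400,-0.0800)
o2: d²=290 > ρ²=61 → inactive
o3: d²=433 > ρ²=61 → inactive
F = F_att + ΣF_rep = (15.0400,23.9200)
Δp = p'−p = (1.5040,2.3920); α = Δx/Fx = (188/125) / (376/25) = 1/10
check: Δy/Fy = (299/125) / (598/25) = 1/10 ✓

α = 1/10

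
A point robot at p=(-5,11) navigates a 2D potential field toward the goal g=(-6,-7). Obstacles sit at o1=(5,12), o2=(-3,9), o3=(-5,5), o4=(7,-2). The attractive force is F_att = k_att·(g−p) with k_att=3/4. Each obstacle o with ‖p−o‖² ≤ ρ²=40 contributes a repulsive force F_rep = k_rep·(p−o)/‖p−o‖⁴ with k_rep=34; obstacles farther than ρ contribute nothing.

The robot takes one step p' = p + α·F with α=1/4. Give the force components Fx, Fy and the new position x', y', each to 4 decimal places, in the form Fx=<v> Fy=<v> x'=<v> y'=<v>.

Fx=-1.8125 Fy=-12.2801 x'=-5.4531 y'=7.9300

F_att = 3/4·(g−p) = 3/4·(-1,-18) = (-0.7500,-13.5000)
o1: d²=101 > ρ²=40 → inactive
o2: d²=8 ≤ ρ²=40; F_rep = 34·(-2,2)/8² = (-1.0625,1.0625)
o3: d²=36 ≤ ρ²=40; F_rep = 34·(0,6)/36² = (0.0000,0.1574)
o4: d²=313 > ρ²=40 → inactive
F = F_att + ΣF_rep = (-1.8125,-12.2801)
p' = p + 1/4·F = (-5.4531,7.9300)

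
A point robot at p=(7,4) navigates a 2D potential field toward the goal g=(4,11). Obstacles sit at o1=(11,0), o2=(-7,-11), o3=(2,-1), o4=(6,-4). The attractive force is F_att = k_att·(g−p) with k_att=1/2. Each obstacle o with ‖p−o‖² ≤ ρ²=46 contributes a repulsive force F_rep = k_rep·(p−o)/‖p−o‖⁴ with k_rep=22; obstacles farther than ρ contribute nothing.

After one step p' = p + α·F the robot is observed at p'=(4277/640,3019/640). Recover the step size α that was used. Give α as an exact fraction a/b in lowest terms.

α = 1/5

F_att = 1/2·(g−p) = 1/2·(-3,7) = (-1.5000,3.5000)
o1: d²=32 ≤ ρ²=46; F_rep = 22·(-4,4)/32² = (-0.0859,0.0859)
o2: d²=421 > ρ²=46 → inactive
o3: d²=50 > ρ²=46 → inactive
o4: d²=65 > ρ²=46 → inactive
F = F_att + ΣF_rep = (-1.5859,3.5859)
Δp = p'−p = (-0.3172,0.7172); α = Δx/Fx = (-203/640) / (-203/128) = 1/5
check: Δy/Fy = (459/640) / (459/128) = 1/5 ✓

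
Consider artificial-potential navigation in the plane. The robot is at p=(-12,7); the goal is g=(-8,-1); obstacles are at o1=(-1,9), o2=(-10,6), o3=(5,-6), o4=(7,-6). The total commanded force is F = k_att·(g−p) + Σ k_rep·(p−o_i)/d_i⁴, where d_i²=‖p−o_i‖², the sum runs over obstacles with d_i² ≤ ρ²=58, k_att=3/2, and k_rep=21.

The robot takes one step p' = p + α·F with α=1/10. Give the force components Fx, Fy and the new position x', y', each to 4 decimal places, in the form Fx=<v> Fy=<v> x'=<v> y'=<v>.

F_att = 3/2·(g−p) = 3/2·(4,-8) = (6.0000,-12.0000)
o1: d²=125 > ρ²=58 → inactive
o2: d²=5 ≤ ρ²=58; F_rep = 21·(-2,1)/5² = (-1.6800,0.8400)
o3: d²=458 > ρ²=58 → inactive
o4: d²=530 > ρ²=58 → inactive
F = F_att + ΣF_rep = (4.3200,-11.1600)
p' = p + 1/10·F = (-11.5680,5.8840)

Fx=4.3200 Fy=-11.1600 x'=-11.5680 y'=5.8840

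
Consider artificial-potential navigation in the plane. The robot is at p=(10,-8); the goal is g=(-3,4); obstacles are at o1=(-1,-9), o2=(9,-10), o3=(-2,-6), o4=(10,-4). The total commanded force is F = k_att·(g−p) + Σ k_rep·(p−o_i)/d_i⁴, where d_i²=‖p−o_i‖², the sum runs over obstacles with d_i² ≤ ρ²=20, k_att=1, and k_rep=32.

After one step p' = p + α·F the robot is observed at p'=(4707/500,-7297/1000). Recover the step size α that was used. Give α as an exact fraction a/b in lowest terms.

α = 1/20

F_att = 1·(g−p) = 1·(-13,12) = (-13.0000,12.0000)
o1: d²=122 > ρ²=20 → inactive
o2: d²=5 ≤ ρ²=20; F_rep = 32·(1,2)/5² = (1.2800,2.5600)
o3: d²=148 > ρ²=20 → inactive
o4: d²=16 ≤ ρ²=20; F_rep = 32·(0,-4)/16² = (0.0000,-0.5000)
F = F_att + ΣF_rep = (-11.7200,14.0600)
Δp = p'−p = (-0.5860,0.7030); α = Δx/Fx = (-293/500) / (-293/25) = 1/20
check: Δy/Fy = (703/1000) / (703/50) = 1/20 ✓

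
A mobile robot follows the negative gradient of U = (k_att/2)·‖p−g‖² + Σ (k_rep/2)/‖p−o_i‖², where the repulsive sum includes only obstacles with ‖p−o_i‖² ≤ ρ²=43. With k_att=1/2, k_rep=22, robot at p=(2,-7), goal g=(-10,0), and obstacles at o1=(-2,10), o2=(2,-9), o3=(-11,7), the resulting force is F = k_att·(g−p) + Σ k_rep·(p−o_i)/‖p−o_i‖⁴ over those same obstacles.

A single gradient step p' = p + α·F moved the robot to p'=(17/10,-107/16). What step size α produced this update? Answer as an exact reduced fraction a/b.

F_att = 1/2·(g−p) = 1/2·(-12,7) = (-6.0000,3.5000)
o1: d²=305 > ρ²=43 → inactive
o2: d²=4 ≤ ρ²=43; F_rep = 22·(0,2)/4² = (0.0000,2.7500)
o3: d²=365 > ρ²=43 → inactive
F = F_att + ΣF_rep = (-6.0000,6.2500)
Δp = p'−p = (-0.3000,0.3125); α = Δx/Fx = (-3/10) / (-6) = 1/20
check: Δy/Fy = (5/16) / (25/4) = 1/20 ✓

α = 1/20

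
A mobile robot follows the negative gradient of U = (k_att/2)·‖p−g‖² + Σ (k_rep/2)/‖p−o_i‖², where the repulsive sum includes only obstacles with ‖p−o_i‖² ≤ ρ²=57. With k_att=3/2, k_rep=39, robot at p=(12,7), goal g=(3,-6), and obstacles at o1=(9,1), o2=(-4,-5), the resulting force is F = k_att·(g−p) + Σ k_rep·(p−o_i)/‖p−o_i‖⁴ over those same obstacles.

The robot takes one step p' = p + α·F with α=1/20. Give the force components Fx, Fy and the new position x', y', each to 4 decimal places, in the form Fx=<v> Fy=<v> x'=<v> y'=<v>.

Fx=-13.4422 Fy=-19.3844 x'=11.3279 y'=6.0308

F_att = 3/2·(g−p) = 3/2·(-9,-13) = (-13.5000,-19.5000)
o1: d²=45 ≤ ρ²=57; F_rep = 39·(3,6)/45² = (0.0578,0.1156)
o2: d²=400 > ρ²=57 → inactive
F = F_att + ΣF_rep = (-13.4422,-19.3844)
p' = p + 1/20·F = (11.3279,6.0308)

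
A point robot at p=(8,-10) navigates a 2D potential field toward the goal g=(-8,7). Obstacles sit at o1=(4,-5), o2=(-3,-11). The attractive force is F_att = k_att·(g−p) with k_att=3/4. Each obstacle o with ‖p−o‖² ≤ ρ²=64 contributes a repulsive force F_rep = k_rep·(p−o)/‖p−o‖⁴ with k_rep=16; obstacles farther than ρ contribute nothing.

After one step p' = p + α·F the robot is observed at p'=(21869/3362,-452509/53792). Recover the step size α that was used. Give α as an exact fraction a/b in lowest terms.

α = 1/8

F_att = 3/4·(g−p) = 3/4·(-16,17) = (-12.0000,12.7500)
o1: d²=41 ≤ ρ²=64; F_rep = 16·(4,-5)/41² = (0.0381,-0.0476)
o2: d²=122 > ρ²=64 → inactive
F = F_att + ΣF_rep = (-11.9619,12.7024)
Δp = p'−p = (-1.4952,1.5878); α = Δx/Fx = (-5027/3362) / (-20108/1681) = 1/8
check: Δy/Fy = (85411/53792) / (85411/6724) = 1/8 ✓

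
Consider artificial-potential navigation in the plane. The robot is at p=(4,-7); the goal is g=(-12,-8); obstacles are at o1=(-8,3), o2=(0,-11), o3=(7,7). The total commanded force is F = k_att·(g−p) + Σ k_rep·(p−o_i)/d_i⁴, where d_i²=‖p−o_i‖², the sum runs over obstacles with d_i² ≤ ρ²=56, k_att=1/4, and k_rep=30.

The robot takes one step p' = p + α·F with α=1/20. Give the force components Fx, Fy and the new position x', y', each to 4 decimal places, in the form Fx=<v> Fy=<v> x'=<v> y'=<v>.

F_att = 1/4·(g−p) = 1/4·(-16,-1) = (-4.0000,-0.2500)
o1: d²=244 > ρ²=56 → inactive
o2: d²=32 ≤ ρ²=56; F_rep = 30·(4,4)/32² = (0.1172,0.1172)
o3: d²=205 > ρ²=56 → inactive
F = F_att + ΣF_rep = (-3.8828,-0.1328)
p' = p + 1/20·F = (3.8059,-7.0066)

Fx=-3.8828 Fy=-0.1328 x'=3.8059 y'=-7.0066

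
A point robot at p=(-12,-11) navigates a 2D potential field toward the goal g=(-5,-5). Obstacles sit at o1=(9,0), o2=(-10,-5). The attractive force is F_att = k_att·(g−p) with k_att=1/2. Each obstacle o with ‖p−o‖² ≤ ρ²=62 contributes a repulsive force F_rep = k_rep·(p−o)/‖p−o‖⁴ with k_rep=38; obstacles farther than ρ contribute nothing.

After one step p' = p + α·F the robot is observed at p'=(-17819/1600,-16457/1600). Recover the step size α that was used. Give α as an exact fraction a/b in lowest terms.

α = 1/4

F_att = 1/2·(g−p) = 1/2·(7,6) = (3.5000,3.0000)
o1: d²=562 > ρ²=62 → inactive
o2: d²=40 ≤ ρ²=62; F_rep = 38·(-2,-6)/40² = (-0.0475,-0.1425)
F = F_att + ΣF_rep = (3.4525,2.8575)
Δp = p'−p = (0.8631,0.7144); α = Δx/Fx = (1381/1600) / (1381/400) = 1/4
check: Δy/Fy = (1143/1600) / (1143/400) = 1/4 ✓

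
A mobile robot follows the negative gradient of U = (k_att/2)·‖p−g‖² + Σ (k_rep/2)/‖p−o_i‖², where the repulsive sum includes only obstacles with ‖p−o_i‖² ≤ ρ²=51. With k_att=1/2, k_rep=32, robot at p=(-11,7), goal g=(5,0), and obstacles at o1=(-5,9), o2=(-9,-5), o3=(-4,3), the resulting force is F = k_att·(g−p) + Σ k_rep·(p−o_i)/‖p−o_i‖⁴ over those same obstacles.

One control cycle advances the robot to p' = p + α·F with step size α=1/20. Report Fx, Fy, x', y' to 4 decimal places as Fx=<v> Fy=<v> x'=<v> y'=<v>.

Fx=7.8800 Fy=-3.5400 x'=-10.6060 y'=6.8230

F_att = 1/2·(g−p) = 1/2·(16,-7) = (8.0000,-3.5000)
o1: d²=40 ≤ ρ²=51; F_rep = 32·(-6,-2)/40² = (-0.1200,-0.0400)
o2: d²=148 > ρ²=51 → inactive
o3: d²=65 > ρ²=51 → inactive
F = F_att + ΣF_rep = (7.8800,-3.5400)
p' = p + 1/20·F = (-10.6060,6.8230)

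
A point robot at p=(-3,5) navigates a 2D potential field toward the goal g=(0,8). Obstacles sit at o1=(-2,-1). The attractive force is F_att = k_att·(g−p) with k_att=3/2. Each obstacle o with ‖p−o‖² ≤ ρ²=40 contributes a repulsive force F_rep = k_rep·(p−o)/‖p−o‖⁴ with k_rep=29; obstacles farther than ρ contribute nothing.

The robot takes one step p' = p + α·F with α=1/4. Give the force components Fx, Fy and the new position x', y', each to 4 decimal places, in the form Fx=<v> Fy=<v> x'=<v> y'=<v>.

Fx=4.4788 Fy=4.6271 x'=-1.8803 y'=6.1568

F_att = 3/2·(g−p) = 3/2·(3,3) = (4.5000,4.5000)
o1: d²=37 ≤ ρ²=40; F_rep = 29·(-1,6)/37² = (-0.0212,0.1271)
F = F_att + ΣF_rep = (4.4788,4.6271)
p' = p + 1/4·F = (-1.8803,6.1568)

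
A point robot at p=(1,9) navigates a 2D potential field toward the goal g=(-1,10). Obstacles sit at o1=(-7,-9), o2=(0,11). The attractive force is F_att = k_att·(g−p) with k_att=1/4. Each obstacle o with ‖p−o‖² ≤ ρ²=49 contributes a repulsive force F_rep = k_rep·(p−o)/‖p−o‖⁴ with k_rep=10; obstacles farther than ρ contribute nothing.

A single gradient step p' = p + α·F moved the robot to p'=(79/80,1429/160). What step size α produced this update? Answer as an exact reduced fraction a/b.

F_att = 1/4·(g−p) = 1/4·(-2,1) = (-0.5000,0.2500)
o1: d²=388 > ρ²=49 → inactive
o2: d²=5 ≤ ρ²=49; F_rep = 10·(1,-2)/5² = (0.4000,-0.8000)
F = F_att + ΣF_rep = (-0.1000,-0.5500)
Δp = p'−p = (-0.0125,-0.0688); α = Δx/Fx = (-1/80) / (-1/10) = 1/8
check: Δy/Fy = (-11/160) / (-11/20) = 1/8 ✓

α = 1/8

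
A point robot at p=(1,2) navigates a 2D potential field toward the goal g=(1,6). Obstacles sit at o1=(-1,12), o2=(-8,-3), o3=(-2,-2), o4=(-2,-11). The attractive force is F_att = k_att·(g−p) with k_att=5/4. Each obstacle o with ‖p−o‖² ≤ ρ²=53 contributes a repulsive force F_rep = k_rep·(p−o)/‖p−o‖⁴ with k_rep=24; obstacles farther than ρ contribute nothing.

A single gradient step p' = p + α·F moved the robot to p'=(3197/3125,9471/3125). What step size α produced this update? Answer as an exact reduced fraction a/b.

F_att = 5/4·(g−p) = 5/4·(0,4) = (0.0000,5.0000)
o1: d²=104 > ρ²=53 → inactive
o2: d²=106 > ρ²=53 → inactive
o3: d²=25 ≤ ρ²=53; F_rep = 24·(3,4)/25² = (0.1152,0.1536)
o4: d²=178 > ρ²=53 → inactive
F = F_att + ΣF_rep = (0.1152,5.1536)
Δp = p'−p = (0.0230,1.0307); α = Δx/Fx = (72/3125) / (72/625) = 1/5
check: Δy/Fy = (3221/3125) / (3221/625) = 1/5 ✓

α = 1/5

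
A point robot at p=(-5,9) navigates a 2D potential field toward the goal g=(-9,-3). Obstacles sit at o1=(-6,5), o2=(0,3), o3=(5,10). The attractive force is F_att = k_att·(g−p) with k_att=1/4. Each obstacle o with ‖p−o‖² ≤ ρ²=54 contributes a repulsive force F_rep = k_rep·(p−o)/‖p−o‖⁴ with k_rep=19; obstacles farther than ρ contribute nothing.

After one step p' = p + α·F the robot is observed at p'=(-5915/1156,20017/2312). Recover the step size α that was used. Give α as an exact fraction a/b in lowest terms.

α = 1/8

F_att = 1/4·(g−p) = 1/4·(-4,-12) = (-1.0000,-3.0000)
o1: d²=17 ≤ ρ²=54; F_rep = 19·(1,4)/17² = (0.0657,0.2630)
o2: d²=61 > ρ²=54 → inactive
o3: d²=101 > ρ²=54 → inactive
F = F_att + ΣF_rep = (-0.9343,-2.7370)
Δp = p'−p = (-0.1168,-0.3421); α = Δx/Fx = (-135/1156) / (-270/289) = 1/8
check: Δy/Fy = (-791/2312) / (-791/289) = 1/8 ✓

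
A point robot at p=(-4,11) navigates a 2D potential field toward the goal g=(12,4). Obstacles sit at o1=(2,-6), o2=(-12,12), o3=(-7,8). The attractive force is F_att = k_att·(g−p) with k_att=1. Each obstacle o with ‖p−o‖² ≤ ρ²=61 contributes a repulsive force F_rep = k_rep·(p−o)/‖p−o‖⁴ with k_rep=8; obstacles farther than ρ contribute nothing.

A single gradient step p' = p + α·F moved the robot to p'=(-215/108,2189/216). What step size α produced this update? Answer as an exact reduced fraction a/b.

F_att = 1·(g−p) = 1·(16,-7) = (16.0000,-7.0000)
o1: d²=325 > ρ²=61 → inactive
o2: d²=65 > ρ²=61 → inactive
o3: d²=18 ≤ ρ²=61; F_rep = 8·(3,3)/18² = (0.0741,0.0741)
F = F_att + ΣF_rep = (16.0741,-6.9259)
Δp = p'−p = (2.0093,-0.8657); α = Δx/Fx = (217/108) / (434/27) = 1/8
check: Δy/Fy = (-187/216) / (-187/27) = 1/8 ✓

α = 1/8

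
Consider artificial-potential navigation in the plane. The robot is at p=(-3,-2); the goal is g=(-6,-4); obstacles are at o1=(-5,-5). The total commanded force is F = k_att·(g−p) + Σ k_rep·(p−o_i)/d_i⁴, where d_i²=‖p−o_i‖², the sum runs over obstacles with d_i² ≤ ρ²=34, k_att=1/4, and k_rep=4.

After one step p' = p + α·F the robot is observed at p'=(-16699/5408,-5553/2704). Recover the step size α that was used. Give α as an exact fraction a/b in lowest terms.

F_att = 1/4·(g−p) = 1/4·(-3,-2) = (-0.7500,-0.5000)
o1: d²=13 ≤ ρ²=34; F_rep = 4·(2,3)/13² = (0.0473,0.0710)
F = F_att + ΣF_rep = (-0.7027,-0.4290)
Δp = p'−p = (-0.0878,-0.0536); α = Δx/Fx = (-475/5408) / (-475/676) = 1/8
check: Δy/Fy = (-145/2704) / (-145/338) = 1/8 ✓

α = 1/8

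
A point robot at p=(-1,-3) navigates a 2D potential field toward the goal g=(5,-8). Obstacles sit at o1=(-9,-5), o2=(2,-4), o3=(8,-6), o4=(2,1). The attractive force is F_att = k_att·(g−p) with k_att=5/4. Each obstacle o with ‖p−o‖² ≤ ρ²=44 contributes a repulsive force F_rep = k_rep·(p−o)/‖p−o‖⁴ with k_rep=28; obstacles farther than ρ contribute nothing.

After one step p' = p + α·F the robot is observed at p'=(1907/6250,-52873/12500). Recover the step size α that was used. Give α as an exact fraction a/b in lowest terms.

F_att = 5/4·(g−p) = 5/4·(6,-5) = (7.5000,-6.2500)
o1: d²=68 > ρ²=44 → inactive
o2: d²=10 ≤ ρ²=44; F_rep = 28·(-3,1)/10² = (-0.8400,0.2800)
o3: d²=90 > ρ²=44 → inactive
o4: d²=25 ≤ ρ²=44; F_rep = 28·(-3,-4)/25² = (-0.1344,-0.1792)
F = F_att + ΣF_rep = (6.5256,-6.1492)
Δp = p'−p = (1.3051,-1.2298); α = Δx/Fx = (8157/6250) / (8157/1250) = 1/5
check: Δy/Fy = (-15373/12500) / (-15373/2500) = 1/5 ✓

α = 1/5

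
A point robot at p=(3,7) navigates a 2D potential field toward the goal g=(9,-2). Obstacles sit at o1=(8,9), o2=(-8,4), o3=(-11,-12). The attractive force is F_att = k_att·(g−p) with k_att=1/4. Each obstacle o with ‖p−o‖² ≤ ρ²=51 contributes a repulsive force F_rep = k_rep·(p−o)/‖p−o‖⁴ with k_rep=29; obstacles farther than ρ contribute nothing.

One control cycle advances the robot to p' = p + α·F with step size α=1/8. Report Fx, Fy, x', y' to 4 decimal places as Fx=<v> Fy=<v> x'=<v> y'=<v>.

F_att = 1/4·(g−p) = 1/4·(6,-9) = (1.5000,-2.2500)
o1: d²=29 ≤ ρ²=51; F_rep = 29·(-5,-2)/29² = (-0.1724,-0.0690)
o2: d²=130 > ρ²=51 → inactive
o3: d²=557 > ρ²=51 → inactive
F = F_att + ΣF_rep = (1.3276,-2.3190)
p' = p + 1/8·F = (3.1659,6.7101)

Fx=1.3276 Fy=-2.3190 x'=3.1659 y'=6.7101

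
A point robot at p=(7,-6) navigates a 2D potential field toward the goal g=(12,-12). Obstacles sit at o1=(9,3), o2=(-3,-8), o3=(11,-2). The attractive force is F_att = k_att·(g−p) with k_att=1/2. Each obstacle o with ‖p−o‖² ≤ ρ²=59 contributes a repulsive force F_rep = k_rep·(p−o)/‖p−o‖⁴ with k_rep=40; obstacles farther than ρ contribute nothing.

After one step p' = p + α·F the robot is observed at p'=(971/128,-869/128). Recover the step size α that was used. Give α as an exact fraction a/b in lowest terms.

F_att = 1/2·(g−p) = 1/2·(5,-6) = (2.5000,-3.0000)
o1: d²=85 > ρ²=59 → inactive
o2: d²=104 > ρ²=59 → inactive
o3: d²=32 ≤ ρ²=59; F_rep = 40·(-4,-4)/32² = (-0.1562,-0.1562)
F = F_att + ΣF_rep = (2.3438,-3.1562)
Δp = p'−p = (0.5859,-0.7891); α = Δx/Fx = (75/128) / (75/32) = 1/4
check: Δy/Fy = (-101/128) / (-101/32) = 1/4 ✓

α = 1/4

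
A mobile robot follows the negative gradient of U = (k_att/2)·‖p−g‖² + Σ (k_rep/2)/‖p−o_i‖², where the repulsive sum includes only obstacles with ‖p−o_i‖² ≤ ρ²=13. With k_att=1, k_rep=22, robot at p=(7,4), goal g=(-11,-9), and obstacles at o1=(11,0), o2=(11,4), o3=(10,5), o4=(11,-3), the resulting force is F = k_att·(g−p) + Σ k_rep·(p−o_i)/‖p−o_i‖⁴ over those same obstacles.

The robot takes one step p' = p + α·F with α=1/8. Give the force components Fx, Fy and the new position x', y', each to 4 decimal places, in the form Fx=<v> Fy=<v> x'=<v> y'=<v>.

Fx=-18.6600 Fy=-13.2200 x'=4.6675 y'=2.3475

F_att = 1·(g−p) = 1·(-18,-13) = (-18.0000,-13.0000)
o1: d²=32 > ρ²=13 → inactive
o2: d²=16 > ρ²=13 → inactive
o3: d²=10 ≤ ρ²=13; F_rep = 22·(-3,-1)/10² = (-0.6600,-0.2200)
o4: d²=65 > ρ²=13 → inactive
F = F_att + ΣF_rep = (-18.6600,-13.2200)
p' = p + 1/8·F = (4.6675,2.3475)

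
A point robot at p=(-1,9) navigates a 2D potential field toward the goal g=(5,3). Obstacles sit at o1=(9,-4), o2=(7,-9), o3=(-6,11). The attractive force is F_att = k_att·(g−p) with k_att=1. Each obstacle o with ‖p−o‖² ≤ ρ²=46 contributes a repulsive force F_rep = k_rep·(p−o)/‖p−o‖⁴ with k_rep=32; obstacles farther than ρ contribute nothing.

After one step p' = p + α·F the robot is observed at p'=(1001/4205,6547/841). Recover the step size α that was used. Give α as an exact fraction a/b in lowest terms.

F_att = 1·(g−p) = 1·(6,-6) = (6.0000,-6.0000)
o1: d²=269 > ρ²=46 → inactive
o2: d²=388 > ρ²=46 → inactive
o3: d²=29 ≤ ρ²=46; F_rep = 32·(5,-2)/29² = (0.1902,-0.0761)
F = F_att + ΣF_rep = (6.1902,-6.0761)
Δp = p'−p = (1.2380,-1.2152); α = Δx/Fx = (5206/4205) / (5206/841) = 1/5
check: Δy/Fy = (-1022/841) / (-5110/841) = 1/5 ✓

α = 1/5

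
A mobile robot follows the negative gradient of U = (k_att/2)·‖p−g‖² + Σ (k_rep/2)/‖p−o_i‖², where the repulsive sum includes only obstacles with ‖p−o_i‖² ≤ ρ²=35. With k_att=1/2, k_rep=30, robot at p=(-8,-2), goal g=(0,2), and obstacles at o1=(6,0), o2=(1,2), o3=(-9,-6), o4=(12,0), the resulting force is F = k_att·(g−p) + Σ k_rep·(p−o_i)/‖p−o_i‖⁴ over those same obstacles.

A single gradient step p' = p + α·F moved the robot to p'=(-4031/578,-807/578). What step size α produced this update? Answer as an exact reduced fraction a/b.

α = 1/4

F_att = 1/2·(g−p) = 1/2·(8,4) = (4.0000,2.0000)
o1: d²=200 > ρ²=35 → inactive
o2: d²=97 > ρ²=35 → inactive
o3: d²=17 ≤ ρ²=35; F_rep = 30·(1,4)/17² = (0.1038,0.4152)
o4: d²=404 > ρ²=35 → inactive
F = F_att + ΣF_rep = (4.1038,2.4152)
Δp = p'−p = (1.0260,0.6038); α = Δx/Fx = (593/578) / (1186/289) = 1/4
check: Δy/Fy = (349/578) / (698/289) = 1/4 ✓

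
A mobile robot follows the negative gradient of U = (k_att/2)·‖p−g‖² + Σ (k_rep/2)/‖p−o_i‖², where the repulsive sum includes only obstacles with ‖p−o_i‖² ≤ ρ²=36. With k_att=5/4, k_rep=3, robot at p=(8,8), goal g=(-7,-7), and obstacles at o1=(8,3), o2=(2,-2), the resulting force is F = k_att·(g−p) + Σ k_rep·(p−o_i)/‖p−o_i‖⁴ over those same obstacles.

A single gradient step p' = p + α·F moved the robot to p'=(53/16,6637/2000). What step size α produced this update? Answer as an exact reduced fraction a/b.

F_att = 5/4·(g−p) = 5/4·(-15,-15) = (-18.7500,-18.7500)
o1: d²=25 ≤ ρ²=36; F_rep = 3·(0,5)/25² = (0.0000,0.0240)
o2: d²=136 > ρ²=36 → inactive
F = F_att + ΣF_rep = (-18.7500,-18.7260)
Δp = p'−p = (-4.6875,-4.6815); α = Δx/Fx = (-75/16) / (-75/4) = 1/4
check: Δy/Fy = (-9363/2000) / (-9363/500) = 1/4 ✓

α = 1/4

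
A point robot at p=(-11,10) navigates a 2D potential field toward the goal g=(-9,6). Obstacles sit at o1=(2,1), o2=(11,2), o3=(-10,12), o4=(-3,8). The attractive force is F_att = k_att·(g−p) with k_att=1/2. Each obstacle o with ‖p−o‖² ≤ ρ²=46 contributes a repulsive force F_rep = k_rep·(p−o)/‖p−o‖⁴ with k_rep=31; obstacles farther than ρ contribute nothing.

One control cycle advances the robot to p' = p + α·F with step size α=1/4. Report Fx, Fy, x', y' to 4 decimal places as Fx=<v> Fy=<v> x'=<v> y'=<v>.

F_att = 1/2·(g−p) = 1/2·(2,-4) = (1.0000,-2.0000)
o1: d²=250 > ρ²=46 → inactive
o2: d²=548 > ρ²=46 → inactive
o3: d²=5 ≤ ρ²=46; F_rep = 31·(-1,-2)/5² = (-1.2400,-2.4800)
o4: d²=68 > ρ²=46 → inactive
F = F_att + ΣF_rep = (-0.2400,-4.4800)
p' = p + 1/4·F = (-11.0600,8.8800)

Fx=-0.2400 Fy=-4.4800 x'=-11.0600 y'=8.8800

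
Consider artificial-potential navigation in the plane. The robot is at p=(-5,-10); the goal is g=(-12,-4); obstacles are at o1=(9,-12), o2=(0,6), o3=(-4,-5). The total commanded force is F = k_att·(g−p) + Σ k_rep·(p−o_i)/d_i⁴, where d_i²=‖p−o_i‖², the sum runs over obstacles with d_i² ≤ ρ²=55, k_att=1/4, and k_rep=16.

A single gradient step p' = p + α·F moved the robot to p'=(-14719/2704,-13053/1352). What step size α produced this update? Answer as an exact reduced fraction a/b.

F_att = 1/4·(g−p) = 1/4·(-7,6) = (-1.7500,1.5000)
o1: d²=200 > ρ²=55 → inactive
o2: d²=281 > ρ²=55 → inactive
o3: d²=26 ≤ ρ²=55; F_rep = 16·(-1,-5)/26² = (-0.0237,-0.1183)
F = F_att + ΣF_rep = (-1.7737,1.3817)
Δp = p'−p = (-0.4434,0.3454); α = Δx/Fx = (-1199/2704) / (-1199/676) = 1/4
check: Δy/Fy = (467/1352) / (467/338) = 1/4 ✓

α = 1/4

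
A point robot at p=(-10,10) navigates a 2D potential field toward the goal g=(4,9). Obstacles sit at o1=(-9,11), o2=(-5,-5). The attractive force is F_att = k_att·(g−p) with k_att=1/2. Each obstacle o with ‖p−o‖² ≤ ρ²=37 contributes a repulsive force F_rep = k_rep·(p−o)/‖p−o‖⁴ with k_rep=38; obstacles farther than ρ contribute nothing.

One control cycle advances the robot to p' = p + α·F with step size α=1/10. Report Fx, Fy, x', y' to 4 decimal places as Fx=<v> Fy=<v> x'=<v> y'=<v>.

F_att = 1/2·(g−p) = 1/2·(14,-1) = (7.0000,-0.5000)
o1: d²=2 ≤ ρ²=37; F_rep = 38·(-1,-1)/2² = (-9.5000,-9.5000)
o2: d²=250 > ρ²=37 → inactive
F = F_att + ΣF_rep = (-2.5000,-10.0000)
p' = p + 1/10·F = (-10.2500,9.0000)

Fx=-2.5000 Fy=-10.0000 x'=-10.2500 y'=9.0000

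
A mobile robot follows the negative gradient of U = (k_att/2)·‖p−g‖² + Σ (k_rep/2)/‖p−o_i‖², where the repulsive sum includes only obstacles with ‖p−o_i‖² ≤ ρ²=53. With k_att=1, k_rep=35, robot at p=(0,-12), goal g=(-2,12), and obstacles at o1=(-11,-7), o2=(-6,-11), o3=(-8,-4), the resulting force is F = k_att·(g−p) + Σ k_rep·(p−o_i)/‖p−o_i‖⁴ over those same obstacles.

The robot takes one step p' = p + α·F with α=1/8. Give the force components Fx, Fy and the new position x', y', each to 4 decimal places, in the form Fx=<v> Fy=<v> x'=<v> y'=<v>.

F_att = 1·(g−p) = 1·(-2,24) = (-2.0000,24.0000)
o1: d²=146 > ρ²=53 → inactive
o2: d²=37 ≤ ρ²=53; F_rep = 35·(6,-1)/37² = (0.1534,-0.0256)
o3: d²=128 > ρ²=53 → inactive
F = F_att + ΣF_rep = (-1.8466,23.9744)
p' = p + 1/8·F = (-0.2308,-9.0032)

Fx=-1.8466 Fy=23.9744 x'=-0.2308 y'=-9.0032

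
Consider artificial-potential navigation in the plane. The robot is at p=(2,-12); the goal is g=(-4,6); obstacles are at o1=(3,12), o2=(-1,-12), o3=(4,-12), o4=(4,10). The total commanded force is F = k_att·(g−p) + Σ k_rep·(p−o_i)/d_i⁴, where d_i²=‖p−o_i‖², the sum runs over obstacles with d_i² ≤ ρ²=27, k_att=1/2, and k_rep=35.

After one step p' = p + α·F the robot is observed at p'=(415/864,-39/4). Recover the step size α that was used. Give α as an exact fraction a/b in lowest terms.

F_att = 1/2·(g−p) = 1/2·(-6,18) = (-3.0000,9.0000)
o1: d²=577 > ρ²=27 → inactive
o2: d²=9 ≤ ρ²=27; F_rep = 35·(3,0)/9² = (1.2963,0.0000)
o3: d²=4 ≤ ρ²=27; F_rep = 35·(-2,0)/4² = (-4.3750,0.0000)
o4: d²=488 > ρ²=27 → inactive
F = F_att + ΣF_rep = (-6.0787,9.0000)
Δp = p'−p = (-1.5197,2.2500); α = Δx/Fx = (-1313/864) / (-1313/216) = 1/4
check: Δy/Fy = (9/4) / (9) = 1/4 ✓

α = 1/4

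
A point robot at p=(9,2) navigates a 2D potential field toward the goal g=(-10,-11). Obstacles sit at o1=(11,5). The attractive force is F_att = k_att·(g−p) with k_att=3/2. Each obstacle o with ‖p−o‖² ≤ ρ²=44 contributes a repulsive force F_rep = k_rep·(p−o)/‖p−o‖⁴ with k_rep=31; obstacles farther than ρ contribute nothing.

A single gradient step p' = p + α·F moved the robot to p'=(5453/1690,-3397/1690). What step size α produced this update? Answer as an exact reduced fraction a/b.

α = 1/5

F_att = 3/2·(g−p) = 3/2·(-19,-13) = (-28.5000,-19.5000)
o1: d²=13 ≤ ρ²=44; F_rep = 31·(-2,-3)/13² = (-0.3669,-0.5503)
F = F_att + ΣF_rep = (-28.8669,-20.0503)
Δp = p'−p = (-5.7734,-4.0101); α = Δx/Fx = (-9757/1690) / (-9757/338) = 1/5
check: Δy/Fy = (-6777/1690) / (-6777/338) = 1/5 ✓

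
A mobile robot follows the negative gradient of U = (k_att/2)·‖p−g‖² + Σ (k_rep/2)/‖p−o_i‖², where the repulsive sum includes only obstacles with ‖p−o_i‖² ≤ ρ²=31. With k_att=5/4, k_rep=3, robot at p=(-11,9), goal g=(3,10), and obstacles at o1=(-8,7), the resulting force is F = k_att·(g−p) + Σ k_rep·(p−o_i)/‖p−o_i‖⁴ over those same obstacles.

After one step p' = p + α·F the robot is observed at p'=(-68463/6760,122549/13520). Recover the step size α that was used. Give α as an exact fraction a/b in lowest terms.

α = 1/20

F_att = 5/4·(g−p) = 5/4·(14,1) = (17.5000,1.2500)
o1: d²=13 ≤ ρ²=31; F_rep = 3·(-3,2)/13² = (-0.0533,0.0355)
F = F_att + ΣF_rep = (17.4467,1.2855)
Δp = p'−p = (0.8723,0.0643); α = Δx/Fx = (5897/6760) / (5897/338) = 1/20
check: Δy/Fy = (869/13520) / (869/676) = 1/20 ✓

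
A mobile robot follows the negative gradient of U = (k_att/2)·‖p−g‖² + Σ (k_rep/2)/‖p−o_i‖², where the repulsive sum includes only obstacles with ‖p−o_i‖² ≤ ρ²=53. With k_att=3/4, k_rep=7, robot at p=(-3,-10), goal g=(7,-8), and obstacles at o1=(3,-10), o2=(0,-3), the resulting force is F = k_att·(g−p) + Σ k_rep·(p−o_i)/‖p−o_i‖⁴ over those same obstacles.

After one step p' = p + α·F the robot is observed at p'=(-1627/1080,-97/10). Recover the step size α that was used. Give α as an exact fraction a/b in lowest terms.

α = 1/5

F_att = 3/4·(g−p) = 3/4·(10,2) = (7.5000,1.5000)
o1: d²=36 ≤ ρ²=53; F_rep = 7·(-6,0)/36² = (-0.0324,0.0000)
o2: d²=58 > ρ²=53 → inactive
F = F_att + ΣF_rep = (7.4676,1.5000)
Δp = p'−p = (1.4935,0.3000); α = Δx/Fx = (1613/1080) / (1613/216) = 1/5
check: Δy/Fy = (3/10) / (3/2) = 1/5 ✓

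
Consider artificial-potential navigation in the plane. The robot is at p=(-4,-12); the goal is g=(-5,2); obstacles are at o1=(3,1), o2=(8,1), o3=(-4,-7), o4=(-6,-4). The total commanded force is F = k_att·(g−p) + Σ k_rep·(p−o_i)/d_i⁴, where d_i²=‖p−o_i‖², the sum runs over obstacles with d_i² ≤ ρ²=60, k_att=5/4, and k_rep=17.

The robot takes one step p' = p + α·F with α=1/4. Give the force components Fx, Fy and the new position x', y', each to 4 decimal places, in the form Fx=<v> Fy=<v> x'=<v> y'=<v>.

F_att = 5/4·(g−p) = 5/4·(-1,14) = (-1.2500,17.5000)
o1: d²=218 > ρ²=60 → inactive
o2: d²=313 > ρ²=60 → inactive
o3: d²=25 ≤ ρ²=60; F_rep = 17·(0,-5)/25² = (0.0000,-0.1360)
o4: d²=68 > ρ²=60 → inactive
F = F_att + ΣF_rep = (-1.2500,17.3640)
p' = p + 1/4·F = (-4.3125,-7.6590)

Fx=-1.2500 Fy=17.3640 x'=-4.3125 y'=-7.6590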